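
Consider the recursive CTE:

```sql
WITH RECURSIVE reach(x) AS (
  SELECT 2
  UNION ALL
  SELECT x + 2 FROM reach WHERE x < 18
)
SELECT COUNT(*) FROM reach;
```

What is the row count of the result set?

9

Base: x=2.
Iteration 1: 2 < 18 holds -> x = 2 + 2 = 4.
Iteration 2: 4 < 18 holds -> x = 4 + 2 = 6.
Iteration 3: 6 < 18 holds -> x = 6 + 2 = 8.
Iteration 4: 8 < 18 holds -> x = 8 + 2 = 10.
Iteration 5: 10 < 18 holds -> x = 10 + 2 = 12.
Iteration 6: 12 < 18 holds -> x = 12 + 2 = 14.
Iteration 7: 14 < 18 holds -> x = 14 + 2 = 16.
Iteration 8: 16 < 18 holds -> x = 16 + 2 = 18.
Iteration 9: 18 < 18 fails; recursion stops.
Total rows emitted: 9.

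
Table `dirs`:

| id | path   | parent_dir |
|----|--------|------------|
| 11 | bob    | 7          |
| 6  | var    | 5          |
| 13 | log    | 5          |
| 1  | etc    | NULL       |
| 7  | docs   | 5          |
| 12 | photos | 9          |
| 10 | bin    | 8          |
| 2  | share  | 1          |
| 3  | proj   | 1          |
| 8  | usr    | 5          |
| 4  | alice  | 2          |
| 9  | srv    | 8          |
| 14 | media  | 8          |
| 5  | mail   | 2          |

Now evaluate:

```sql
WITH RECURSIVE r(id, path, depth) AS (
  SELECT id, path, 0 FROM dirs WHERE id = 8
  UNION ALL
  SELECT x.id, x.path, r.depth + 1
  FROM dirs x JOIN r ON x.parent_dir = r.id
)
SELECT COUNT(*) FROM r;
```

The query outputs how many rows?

5

Base: id=8 (usr) at depth 0.
Iteration 1: rows with parent_dir in {8} -> srv (id 9, depth 1), bin (id 10, depth 1), media (id 14, depth 1).
Iteration 2: rows with parent_dir in {9,10,14} -> photos (id 12, depth 2).
Iteration 3: no rows with parent_dir in {12}; recursion stops.
Total rows emitted: 5.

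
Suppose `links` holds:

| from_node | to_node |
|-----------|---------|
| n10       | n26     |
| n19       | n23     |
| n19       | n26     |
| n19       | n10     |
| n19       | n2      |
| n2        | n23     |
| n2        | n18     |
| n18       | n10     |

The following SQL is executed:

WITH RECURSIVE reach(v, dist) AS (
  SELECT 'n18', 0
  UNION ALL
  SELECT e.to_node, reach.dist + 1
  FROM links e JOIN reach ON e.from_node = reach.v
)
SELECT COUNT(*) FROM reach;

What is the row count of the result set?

Base: (n18, dist=0).
Iteration 1: edges from {n18} -> (n10, dist=1).
Iteration 2: edges from {n10} -> (n26, dist=2).
Iteration 3: no outgoing edges from {n26}; recursion stops.
Total rows emitted: 3.

3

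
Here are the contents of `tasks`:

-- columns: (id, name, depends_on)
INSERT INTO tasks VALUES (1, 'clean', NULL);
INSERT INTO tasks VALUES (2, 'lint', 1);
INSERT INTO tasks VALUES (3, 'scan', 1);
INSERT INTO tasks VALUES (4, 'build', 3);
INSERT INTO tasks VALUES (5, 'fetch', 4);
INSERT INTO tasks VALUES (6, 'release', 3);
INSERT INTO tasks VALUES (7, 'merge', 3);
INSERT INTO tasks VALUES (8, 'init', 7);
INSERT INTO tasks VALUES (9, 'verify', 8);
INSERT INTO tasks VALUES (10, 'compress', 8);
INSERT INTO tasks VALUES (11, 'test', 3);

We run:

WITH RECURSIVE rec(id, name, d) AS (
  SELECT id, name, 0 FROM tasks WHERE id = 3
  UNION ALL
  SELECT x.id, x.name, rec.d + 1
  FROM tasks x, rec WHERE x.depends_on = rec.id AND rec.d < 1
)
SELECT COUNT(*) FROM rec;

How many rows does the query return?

5

Base: id=3 (scan) at d 0.
Iteration 1: rows with depends_on in {3} -> build (id 4, d 1), release (id 6, d 1), merge (id 7, d 1), test (id 11, d 1).
Iteration 2: d < 1 fails for all current rows; recursion stops.
Total rows emitted: 5.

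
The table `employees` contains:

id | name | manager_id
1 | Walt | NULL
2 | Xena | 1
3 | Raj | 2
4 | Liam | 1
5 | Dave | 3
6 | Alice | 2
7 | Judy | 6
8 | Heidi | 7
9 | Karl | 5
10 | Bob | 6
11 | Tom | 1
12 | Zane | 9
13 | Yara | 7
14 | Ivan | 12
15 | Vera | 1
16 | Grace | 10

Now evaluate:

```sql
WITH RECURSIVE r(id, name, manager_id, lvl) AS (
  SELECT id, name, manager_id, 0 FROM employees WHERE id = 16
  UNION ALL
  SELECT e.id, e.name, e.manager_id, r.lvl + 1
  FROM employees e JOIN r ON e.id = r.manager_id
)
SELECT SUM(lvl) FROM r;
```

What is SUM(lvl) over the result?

Base: id=16 (Grace), manager_id=10, lvl 0.
Iteration 1: join on id=10 -> Bob (id 10, manager_id=6, lvl 1).
Iteration 2: join on id=6 -> Alice (id 6, manager_id=2, lvl 2).
Iteration 3: join on id=2 -> Xena (id 2, manager_id=1, lvl 3).
Iteration 4: join on id=1 -> Walt (id 1, manager_id=NULL, lvl 4).
Iteration 5: manager_id is NULL; no match; recursion stops.
SUM(lvl) = 0 + 1 + 2 + 3 + 4 = 10.

10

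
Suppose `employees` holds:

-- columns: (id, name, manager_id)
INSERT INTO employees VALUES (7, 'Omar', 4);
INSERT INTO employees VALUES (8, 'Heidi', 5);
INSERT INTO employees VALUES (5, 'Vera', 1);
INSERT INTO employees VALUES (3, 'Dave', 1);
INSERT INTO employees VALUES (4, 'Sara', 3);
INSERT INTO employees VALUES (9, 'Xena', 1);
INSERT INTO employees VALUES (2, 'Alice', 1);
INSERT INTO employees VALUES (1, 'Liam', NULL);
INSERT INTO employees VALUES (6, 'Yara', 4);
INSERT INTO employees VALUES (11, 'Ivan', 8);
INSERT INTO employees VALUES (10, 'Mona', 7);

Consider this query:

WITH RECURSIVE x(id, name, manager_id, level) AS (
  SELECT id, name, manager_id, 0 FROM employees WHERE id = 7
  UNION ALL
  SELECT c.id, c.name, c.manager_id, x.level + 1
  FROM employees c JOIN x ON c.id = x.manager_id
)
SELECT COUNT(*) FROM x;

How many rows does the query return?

4

Base: id=7 (Omar), manager_id=4, level 0.
Iteration 1: join on id=4 -> Sara (id 4, manager_id=3, level 1).
Iteration 2: join on id=3 -> Dave (id 3, manager_id=1, level 2).
Iteration 3: join on id=1 -> Liam (id 1, manager_id=NULL, level 3).
Iteration 4: manager_id is NULL; no match; recursion stops.
Total rows emitted: 4.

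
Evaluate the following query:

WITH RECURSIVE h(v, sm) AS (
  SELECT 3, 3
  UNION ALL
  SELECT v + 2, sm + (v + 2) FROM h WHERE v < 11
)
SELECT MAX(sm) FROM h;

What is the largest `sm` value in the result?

35

Base: v=3, sm=3.
Iteration 1: 3 < 11 holds -> v = 3 + 2 = 5, sm = 3 + 5 = 8.
Iteration 2: 5 < 11 holds -> v = 5 + 2 = 7, sm = 8 + 7 = 15.
Iteration 3: 7 < 11 holds -> v = 7 + 2 = 9, sm = 15 + 9 = 24.
Iteration 4: 9 < 11 holds -> v = 9 + 2 = 11, sm = 24 + 11 = 35.
Iteration 5: 11 < 11 fails; recursion stops.
sm values: 3, 8, 15, 24, 35; the maximum is 35.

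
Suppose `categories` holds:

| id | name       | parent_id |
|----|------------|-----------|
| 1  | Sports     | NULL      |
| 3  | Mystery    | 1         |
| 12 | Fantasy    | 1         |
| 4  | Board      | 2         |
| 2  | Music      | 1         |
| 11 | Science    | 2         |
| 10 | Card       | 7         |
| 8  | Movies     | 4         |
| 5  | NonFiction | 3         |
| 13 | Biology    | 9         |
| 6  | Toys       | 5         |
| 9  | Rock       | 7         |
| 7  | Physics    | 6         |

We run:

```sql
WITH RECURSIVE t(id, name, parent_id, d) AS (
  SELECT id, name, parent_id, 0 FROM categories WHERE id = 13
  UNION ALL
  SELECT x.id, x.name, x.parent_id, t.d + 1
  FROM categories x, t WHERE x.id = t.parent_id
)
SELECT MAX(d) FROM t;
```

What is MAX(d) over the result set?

Base: id=13 (Biology), parent_id=9, d 0.
Iteration 1: join on id=9 -> Rock (id 9, parent_id=7, d 1).
Iteration 2: join on id=7 -> Physics (id 7, parent_id=6, d 2).
Iteration 3: join on id=6 -> Toys (id 6, parent_id=5, d 3).
Iteration 4: join on id=5 -> NonFiction (id 5, parent_id=3, d 4).
Iteration 5: join on id=3 -> Mystery (id 3, parent_id=1, d 5).
Iteration 6: join on id=1 -> Sports (id 1, parent_id=NULL, d 6).
Iteration 7: parent_id is NULL; no match; recursion stops.
d values: 0, 1, 2, 3, 4, 5, 6; the maximum is 6.

6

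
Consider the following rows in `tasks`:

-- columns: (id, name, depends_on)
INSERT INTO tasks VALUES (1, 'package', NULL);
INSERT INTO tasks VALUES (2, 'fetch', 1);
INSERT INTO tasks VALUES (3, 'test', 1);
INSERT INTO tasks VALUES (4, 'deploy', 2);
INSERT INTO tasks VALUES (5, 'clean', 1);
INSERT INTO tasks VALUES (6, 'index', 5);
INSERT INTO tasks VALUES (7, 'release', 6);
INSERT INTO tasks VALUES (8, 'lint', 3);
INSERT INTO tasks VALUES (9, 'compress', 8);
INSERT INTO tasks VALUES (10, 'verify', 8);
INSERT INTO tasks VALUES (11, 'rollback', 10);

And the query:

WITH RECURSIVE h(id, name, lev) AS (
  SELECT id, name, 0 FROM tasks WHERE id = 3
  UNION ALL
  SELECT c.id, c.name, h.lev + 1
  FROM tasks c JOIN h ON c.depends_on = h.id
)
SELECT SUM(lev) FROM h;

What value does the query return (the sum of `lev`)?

Base: id=3 (test) at lev 0.
Iteration 1: rows with depends_on in {3} -> lint (id 8, lev 1).
Iteration 2: rows with depends_on in {8} -> compress (id 9, lev 2), verify (id 10, lev 2).
Iteration 3: rows with depends_on in {9,10} -> rollback (id 11, lev 3).
Iteration 4: no rows with depends_on in {11}; recursion stops.
SUM(lev) = 0 + 1 + 2 + 2 + 3 = 8.

8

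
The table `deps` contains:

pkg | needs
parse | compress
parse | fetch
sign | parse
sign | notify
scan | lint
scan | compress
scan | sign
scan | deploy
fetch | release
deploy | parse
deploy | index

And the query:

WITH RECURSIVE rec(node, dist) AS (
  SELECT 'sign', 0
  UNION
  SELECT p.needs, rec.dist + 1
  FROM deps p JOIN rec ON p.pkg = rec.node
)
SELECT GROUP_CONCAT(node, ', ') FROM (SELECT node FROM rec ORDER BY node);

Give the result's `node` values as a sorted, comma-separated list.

Base: (sign, dist=0).
Iteration 1: edges from {sign} -> (notify, dist=1), (parse, dist=1).
Iteration 2: edges from {notify,parse} -> (compress, dist=2), (fetch, dist=2).
Iteration 3: edges from {compress,fetch} -> (release, dist=3).
Iteration 4: no outgoing edges from {release}; recursion stops.

compress, fetch, notify, parse, release, sign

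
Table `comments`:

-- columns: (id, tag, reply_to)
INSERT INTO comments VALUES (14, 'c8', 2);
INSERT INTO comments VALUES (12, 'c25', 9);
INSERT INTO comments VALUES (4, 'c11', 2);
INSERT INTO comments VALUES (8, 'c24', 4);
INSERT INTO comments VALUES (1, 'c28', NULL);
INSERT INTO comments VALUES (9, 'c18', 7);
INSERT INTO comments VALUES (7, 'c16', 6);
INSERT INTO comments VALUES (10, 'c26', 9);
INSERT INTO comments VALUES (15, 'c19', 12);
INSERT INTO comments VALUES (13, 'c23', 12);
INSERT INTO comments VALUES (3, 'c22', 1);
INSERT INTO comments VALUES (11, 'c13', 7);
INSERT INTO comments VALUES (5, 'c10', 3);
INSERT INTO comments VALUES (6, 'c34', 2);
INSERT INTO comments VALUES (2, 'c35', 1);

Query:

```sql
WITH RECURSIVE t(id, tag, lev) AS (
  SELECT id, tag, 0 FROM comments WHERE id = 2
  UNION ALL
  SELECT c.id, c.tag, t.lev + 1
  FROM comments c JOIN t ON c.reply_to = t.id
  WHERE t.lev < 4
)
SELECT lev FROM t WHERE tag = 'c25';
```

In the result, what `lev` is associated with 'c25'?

Base: id=2 (c35) at lev 0.
Iteration 1: rows with reply_to in {2} -> c11 (id 4, lev 1), c34 (id 6, lev 1), c8 (id 14, lev 1).
Iteration 2: rows with reply_to in {4,6,14} -> c16 (id 7, lev 2), c24 (id 8, lev 2).
Iteration 3: rows with reply_to in {7,8} -> c18 (id 9, lev 3), c13 (id 11, lev 3).
Iteration 4: rows with reply_to in {9,11} -> c26 (id 10, lev 4), c25 (id 12, lev 4).
Iteration 5: lev < 4 fails for all current rows; recursion stops.

4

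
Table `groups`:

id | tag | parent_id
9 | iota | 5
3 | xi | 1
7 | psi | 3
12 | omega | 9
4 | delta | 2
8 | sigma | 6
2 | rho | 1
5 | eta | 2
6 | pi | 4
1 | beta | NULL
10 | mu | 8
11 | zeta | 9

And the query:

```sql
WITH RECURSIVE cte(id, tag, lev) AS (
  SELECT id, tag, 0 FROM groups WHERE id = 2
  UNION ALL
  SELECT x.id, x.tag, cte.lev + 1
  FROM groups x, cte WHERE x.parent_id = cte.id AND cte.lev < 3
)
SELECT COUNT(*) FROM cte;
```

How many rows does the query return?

8

Base: id=2 (rho) at lev 0.
Iteration 1: rows with parent_id in {2} -> delta (id 4, lev 1), eta (id 5, lev 1).
Iteration 2: rows with parent_id in {4,5} -> pi (id 6, lev 2), iota (id 9, lev 2).
Iteration 3: rows with parent_id in {6,9} -> sigma (id 8, lev 3), zeta (id 11, lev 3), omega (id 12, lev 3).
Iteration 4: lev < 3 fails for all current rows; recursion stops.
Total rows emitted: 8.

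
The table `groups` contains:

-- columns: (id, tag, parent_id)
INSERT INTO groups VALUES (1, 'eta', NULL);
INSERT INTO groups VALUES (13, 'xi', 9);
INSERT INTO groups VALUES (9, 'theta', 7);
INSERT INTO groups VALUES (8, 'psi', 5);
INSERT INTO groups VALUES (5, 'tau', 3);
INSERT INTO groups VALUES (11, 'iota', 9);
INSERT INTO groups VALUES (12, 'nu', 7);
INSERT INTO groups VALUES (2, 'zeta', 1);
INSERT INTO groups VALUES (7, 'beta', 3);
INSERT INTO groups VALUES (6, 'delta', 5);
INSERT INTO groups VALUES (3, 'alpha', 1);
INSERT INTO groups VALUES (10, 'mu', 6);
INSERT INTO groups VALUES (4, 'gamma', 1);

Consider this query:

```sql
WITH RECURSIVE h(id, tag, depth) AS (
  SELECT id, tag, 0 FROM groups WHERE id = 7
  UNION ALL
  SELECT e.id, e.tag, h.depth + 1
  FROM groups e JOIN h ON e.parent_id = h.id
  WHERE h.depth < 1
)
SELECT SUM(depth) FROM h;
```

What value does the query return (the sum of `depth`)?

Base: id=7 (beta) at depth 0.
Iteration 1: rows with parent_id in {7} -> theta (id 9, depth 1), nu (id 12, depth 1).
Iteration 2: depth < 1 fails for all current rows; recursion stops.
SUM(depth) = 0 + 1 + 1 = 2.

2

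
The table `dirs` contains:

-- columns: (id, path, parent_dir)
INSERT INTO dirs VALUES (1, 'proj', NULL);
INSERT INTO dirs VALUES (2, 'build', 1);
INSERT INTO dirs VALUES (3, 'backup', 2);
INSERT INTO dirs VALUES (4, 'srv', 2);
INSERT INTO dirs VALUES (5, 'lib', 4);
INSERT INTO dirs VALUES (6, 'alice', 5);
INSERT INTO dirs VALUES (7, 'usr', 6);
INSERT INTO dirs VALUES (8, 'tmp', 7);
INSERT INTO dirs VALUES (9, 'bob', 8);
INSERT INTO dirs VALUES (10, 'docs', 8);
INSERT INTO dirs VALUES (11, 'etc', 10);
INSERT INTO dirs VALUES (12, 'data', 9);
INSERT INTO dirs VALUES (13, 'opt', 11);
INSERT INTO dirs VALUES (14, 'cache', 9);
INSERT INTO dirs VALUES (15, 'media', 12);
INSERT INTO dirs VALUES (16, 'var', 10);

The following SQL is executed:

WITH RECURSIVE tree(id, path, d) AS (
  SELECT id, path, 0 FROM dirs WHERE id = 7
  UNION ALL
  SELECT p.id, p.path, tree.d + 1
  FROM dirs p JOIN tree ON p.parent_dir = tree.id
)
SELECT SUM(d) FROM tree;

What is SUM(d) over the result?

Base: id=7 (usr) at d 0.
Iteration 1: rows with parent_dir in {7} -> tmp (id 8, d 1).
Iteration 2: rows with parent_dir in {8} -> bob (id 9, d 2), docs (id 10, d 2).
Iteration 3: rows with parent_dir in {9,10} -> etc (id 11, d 3), data (id 12, d 3), cache (id 14, d 3), var (id 16, d 3).
Iteration 4: rows with parent_dir in {11,12,14,16} -> opt (id 13, d 4), media (id 15, d 4).
Iteration 5: no rows with parent_dir in {13,15}; recursion stops.
SUM(d) = 0 + 1 + 2 + 2 + 3 + 3 + 3 + 3 + 4 + 4 = 25.

25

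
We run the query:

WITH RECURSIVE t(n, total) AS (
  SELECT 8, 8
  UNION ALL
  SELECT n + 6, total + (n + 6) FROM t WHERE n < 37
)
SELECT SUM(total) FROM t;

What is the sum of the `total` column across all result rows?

Base: n=8, total=8.
Iteration 1: 8 < 37 holds -> n = 8 + 6 = 14, total = 8 + 14 = 22.
Iteration 2: 14 < 37 holds -> n = 14 + 6 = 20, total = 22 + 20 = 42.
Iteration 3: 20 < 37 holds -> n = 20 + 6 = 26, total = 42 + 26 = 68.
Iteration 4: 26 < 37 holds -> n = 26 + 6 = 32, total = 68 + 32 = 100.
Iteration 5: 32 < 37 holds -> n = 32 + 6 = 38, total = 100 + 38 = 138.
Iteration 6: 38 < 37 fails; recursion stops.
SUM(total) = 8 + 22 + 42 + 68 + 100 + 138 = 378.

378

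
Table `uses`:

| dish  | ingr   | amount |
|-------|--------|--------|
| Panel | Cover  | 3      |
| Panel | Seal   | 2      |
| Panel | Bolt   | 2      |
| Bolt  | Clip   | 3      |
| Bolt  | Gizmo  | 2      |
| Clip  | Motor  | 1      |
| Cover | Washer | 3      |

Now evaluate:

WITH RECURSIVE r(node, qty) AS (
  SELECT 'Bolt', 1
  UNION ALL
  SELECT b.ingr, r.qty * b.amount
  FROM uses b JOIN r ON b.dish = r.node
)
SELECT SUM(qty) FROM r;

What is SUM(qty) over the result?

9

Base: (Bolt, qty=1).
Iteration 1: components of {Bolt} -> Clip = 1*3 = 3, Gizmo = 1*2 = 2.
Iteration 2: components of {Clip,Gizmo} -> Motor = 3*1 = 3.
Iteration 3: no further components; recursion stops.
SUM(qty) = 1 + 3 + 2 + 3 = 9.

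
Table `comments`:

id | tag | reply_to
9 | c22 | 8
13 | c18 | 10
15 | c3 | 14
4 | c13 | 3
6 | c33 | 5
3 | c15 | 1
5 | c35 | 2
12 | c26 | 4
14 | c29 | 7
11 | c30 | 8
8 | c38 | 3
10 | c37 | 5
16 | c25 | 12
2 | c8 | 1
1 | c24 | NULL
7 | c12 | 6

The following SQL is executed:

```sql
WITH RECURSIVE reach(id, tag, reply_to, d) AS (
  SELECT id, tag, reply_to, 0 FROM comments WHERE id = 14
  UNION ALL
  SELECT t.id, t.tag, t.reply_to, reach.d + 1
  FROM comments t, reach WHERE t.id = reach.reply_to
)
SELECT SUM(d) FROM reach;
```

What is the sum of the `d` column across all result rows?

Base: id=14 (c29), reply_to=7, d 0.
Iteration 1: join on id=7 -> c12 (id 7, reply_to=6, d 1).
Iteration 2: join on id=6 -> c33 (id 6, reply_to=5, d 2).
Iteration 3: join on id=5 -> c35 (id 5, reply_to=2, d 3).
Iteration 4: join on id=2 -> c8 (id 2, reply_to=1, d 4).
Iteration 5: join on id=1 -> c24 (id 1, reply_to=NULL, d 5).
Iteration 6: reply_to is NULL; no match; recursion stops.
SUM(d) = 0 + 1 + 2 + 3 + 4 + 5 = 15.

15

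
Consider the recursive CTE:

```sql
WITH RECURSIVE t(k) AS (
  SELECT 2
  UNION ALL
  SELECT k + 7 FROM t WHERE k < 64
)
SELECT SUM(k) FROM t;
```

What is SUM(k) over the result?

Base: k=2.
Iteration 1: 2 < 64 holds -> k = 2 + 7 = 9.
Iteration 2: 9 < 64 holds -> k = 9 + 7 = 16.
Iteration 3: 16 < 64 holds -> k = 16 + 7 = 23.
Iteration 4: 23 < 64 holds -> k = 23 + 7 = 30.
Iteration 5: 30 < 64 holds -> k = 30 + 7 = 37.
Iteration 6: 37 < 64 holds -> k = 37 + 7 = 44.
Iteration 7: 44 < 64 holds -> k = 44 + 7 = 51.
Iteration 8: 51 < 64 holds -> k = 51 + 7 = 58.
Iteration 9: 58 < 64 holds -> k = 58 + 7 = 65.
Iteration 10: 65 < 64 fails; recursion stops.
SUM(k) = 2 + 9 + 16 + 23 + 30 + 37 + 44 + 51 + 58 + 65 = 335.

335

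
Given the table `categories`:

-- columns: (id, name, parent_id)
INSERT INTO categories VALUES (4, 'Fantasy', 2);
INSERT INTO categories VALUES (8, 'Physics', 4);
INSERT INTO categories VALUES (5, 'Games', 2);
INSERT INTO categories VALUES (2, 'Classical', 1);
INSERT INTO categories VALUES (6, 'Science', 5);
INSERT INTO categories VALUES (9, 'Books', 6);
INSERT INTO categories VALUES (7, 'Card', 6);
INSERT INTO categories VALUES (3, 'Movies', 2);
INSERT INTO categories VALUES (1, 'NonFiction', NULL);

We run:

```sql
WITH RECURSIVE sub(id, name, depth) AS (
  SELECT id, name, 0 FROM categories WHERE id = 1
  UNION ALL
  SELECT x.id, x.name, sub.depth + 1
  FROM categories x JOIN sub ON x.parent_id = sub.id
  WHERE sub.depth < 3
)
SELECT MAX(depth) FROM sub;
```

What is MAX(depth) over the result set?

3

Base: id=1 (NonFiction) at depth 0.
Iteration 1: rows with parent_id in {1} -> Classical (id 2, depth 1).
Iteration 2: rows with parent_id in {2} -> Movies (id 3, depth 2), Fantasy (id 4, depth 2), Games (id 5, depth 2).
Iteration 3: rows with parent_id in {3,4,5} -> Science (id 6, depth 3), Physics (id 8, depth 3).
Iteration 4: depth < 3 fails for all current rows; recursion stops.
depth values: 0, 1, 2, 2, 2, 3, 3; the maximum is 3.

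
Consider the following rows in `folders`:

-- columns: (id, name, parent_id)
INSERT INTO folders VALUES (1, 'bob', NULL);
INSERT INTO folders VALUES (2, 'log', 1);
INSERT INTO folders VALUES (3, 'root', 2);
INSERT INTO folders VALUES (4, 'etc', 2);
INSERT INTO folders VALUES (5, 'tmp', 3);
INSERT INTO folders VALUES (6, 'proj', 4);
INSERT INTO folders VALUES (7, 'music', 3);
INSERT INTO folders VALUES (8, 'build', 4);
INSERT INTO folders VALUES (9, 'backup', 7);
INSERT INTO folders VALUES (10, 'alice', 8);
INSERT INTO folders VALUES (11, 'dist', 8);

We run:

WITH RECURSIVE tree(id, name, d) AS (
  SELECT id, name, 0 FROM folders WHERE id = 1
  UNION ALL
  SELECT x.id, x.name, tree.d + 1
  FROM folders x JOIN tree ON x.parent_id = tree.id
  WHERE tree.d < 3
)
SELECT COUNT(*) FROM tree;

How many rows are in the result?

8

Base: id=1 (bob) at d 0.
Iteration 1: rows with parent_id in {1} -> log (id 2, d 1).
Iteration 2: rows with parent_id in {2} -> root (id 3, d 2), etc (id 4, d 2).
Iteration 3: rows with parent_id in {3,4} -> tmp (id 5, d 3), proj (id 6, d 3), music (id 7, d 3), build (id 8, d 3).
Iteration 4: d < 3 fails for all current rows; recursion stops.
Total rows emitted: 8.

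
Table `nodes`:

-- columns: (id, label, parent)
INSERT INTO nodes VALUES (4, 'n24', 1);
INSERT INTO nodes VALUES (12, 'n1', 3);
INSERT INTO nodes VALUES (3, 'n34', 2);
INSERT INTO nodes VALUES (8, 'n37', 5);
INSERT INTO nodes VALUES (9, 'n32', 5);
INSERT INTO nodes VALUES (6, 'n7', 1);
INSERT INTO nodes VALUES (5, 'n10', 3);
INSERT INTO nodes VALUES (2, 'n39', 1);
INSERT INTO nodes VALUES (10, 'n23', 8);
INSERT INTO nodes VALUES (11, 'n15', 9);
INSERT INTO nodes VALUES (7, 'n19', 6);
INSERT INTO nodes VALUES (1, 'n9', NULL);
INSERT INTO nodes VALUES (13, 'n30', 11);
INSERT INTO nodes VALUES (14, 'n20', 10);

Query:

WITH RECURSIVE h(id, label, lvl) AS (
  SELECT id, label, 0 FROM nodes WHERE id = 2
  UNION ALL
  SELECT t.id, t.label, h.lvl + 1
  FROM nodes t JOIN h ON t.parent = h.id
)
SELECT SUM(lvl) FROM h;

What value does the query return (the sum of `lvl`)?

Base: id=2 (n39) at lvl 0.
Iteration 1: rows with parent in {2} -> n34 (id 3, lvl 1).
Iteration 2: rows with parent in {3} -> n10 (id 5, lvl 2), n1 (id 12, lvl 2).
Iteration 3: rows with parent in {5,12} -> n37 (id 8, lvl 3), n32 (id 9, lvl 3).
Iteration 4: rows with parent in {8,9} -> n23 (id 10, lvl 4), n15 (id 11, lvl 4).
Iteration 5: rows with parent in {10,11} -> n30 (id 13, lvl 5), n20 (id 14, lvl 5).
Iteration 6: no rows with parent in {13,14}; recursion stops.
SUM(lvl) = 0 + 1 + 2 + 2 + 3 + 3 + 4 + 4 + 5 + 5 = 29.

29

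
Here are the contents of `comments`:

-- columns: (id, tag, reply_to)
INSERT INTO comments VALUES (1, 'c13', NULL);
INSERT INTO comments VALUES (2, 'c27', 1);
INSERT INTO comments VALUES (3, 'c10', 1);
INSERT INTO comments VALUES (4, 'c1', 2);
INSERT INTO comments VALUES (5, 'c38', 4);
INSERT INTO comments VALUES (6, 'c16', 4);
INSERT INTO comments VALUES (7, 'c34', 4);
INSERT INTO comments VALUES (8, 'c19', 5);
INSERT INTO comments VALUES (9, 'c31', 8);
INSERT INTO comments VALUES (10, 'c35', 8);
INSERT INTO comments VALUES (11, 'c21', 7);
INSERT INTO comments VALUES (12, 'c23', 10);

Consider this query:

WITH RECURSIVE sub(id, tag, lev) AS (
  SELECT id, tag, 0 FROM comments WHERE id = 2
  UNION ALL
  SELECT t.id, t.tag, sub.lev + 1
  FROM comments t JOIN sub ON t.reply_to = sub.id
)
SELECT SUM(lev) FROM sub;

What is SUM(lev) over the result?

26

Base: id=2 (c27) at lev 0.
Iteration 1: rows with reply_to in {2} -> c1 (id 4, lev 1).
Iteration 2: rows with reply_to in {4} -> c38 (id 5, lev 2), c16 (id 6, lev 2), c34 (id 7, lev 2).
Iteration 3: rows with reply_to in {5,6,7} -> c19 (id 8, lev 3), c21 (id 11, lev 3).
Iteration 4: rows with reply_to in {8,11} -> c31 (id 9, lev 4), c35 (id 10, lev 4).
Iteration 5: rows with reply_to in {9,10} -> c23 (id 12, lev 5).
Iteration 6: no rows with reply_to in {12}; recursion stops.
SUM(lev) = 0 + 1 + 2 + 2 + 2 + 3 + 3 + 4 + 4 + 5 = 26.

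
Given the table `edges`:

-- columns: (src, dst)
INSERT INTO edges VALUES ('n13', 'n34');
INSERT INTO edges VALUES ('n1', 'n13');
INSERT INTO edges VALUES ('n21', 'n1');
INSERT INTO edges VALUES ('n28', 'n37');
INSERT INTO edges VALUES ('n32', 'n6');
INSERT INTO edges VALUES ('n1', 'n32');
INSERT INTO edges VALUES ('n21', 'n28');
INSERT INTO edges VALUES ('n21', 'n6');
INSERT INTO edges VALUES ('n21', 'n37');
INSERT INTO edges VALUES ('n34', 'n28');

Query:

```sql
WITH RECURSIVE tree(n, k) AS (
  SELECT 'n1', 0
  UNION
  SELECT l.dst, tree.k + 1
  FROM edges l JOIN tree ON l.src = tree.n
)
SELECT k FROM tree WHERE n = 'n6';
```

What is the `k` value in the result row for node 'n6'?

Base: (n1, k=0).
Iteration 1: edges from {n1} -> (n13, k=1), (n32, k=1).
Iteration 2: edges from {n13,n32} -> (n34, k=2), (n6, k=2).
Iteration 3: edges from {n34,n6} -> (n28, k=3).
Iteration 4: edges from {n28} -> (n37, k=4).
Iteration 5: no outgoing edges from {n37}; recursion stops.

2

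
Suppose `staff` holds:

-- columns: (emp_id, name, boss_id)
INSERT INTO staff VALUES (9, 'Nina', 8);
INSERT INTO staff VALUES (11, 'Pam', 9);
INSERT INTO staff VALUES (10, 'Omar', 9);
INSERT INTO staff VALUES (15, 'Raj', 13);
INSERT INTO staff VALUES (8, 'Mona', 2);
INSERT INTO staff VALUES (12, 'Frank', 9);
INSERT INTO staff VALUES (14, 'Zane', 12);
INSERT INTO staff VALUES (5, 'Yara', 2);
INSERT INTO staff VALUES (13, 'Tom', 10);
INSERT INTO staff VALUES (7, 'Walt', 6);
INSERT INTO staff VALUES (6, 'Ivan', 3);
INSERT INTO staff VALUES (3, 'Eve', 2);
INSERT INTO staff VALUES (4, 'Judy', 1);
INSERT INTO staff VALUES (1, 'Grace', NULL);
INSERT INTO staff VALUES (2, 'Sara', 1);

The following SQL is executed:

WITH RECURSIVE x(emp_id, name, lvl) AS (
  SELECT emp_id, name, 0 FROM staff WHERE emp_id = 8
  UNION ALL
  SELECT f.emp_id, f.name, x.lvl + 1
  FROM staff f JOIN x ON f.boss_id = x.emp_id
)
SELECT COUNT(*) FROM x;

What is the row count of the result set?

Base: emp_id=8 (Mona) at lvl 0.
Iteration 1: rows with boss_id in {8} -> Nina (id 9, lvl 1).
Iteration 2: rows with boss_id in {9} -> Omar (id 10, lvl 2), Pam (id 11, lvl 2), Frank (id 12, lvl 2).
Iteration 3: rows with boss_id in {10,11,12} -> Tom (id 13, lvl 3), Zane (id 14, lvl 3).
Iteration 4: rows with boss_id in {13,14} -> Raj (id 15, lvl 4).
Iteration 5: no rows with boss_id in {15}; recursion stops.
Total rows emitted: 8.

8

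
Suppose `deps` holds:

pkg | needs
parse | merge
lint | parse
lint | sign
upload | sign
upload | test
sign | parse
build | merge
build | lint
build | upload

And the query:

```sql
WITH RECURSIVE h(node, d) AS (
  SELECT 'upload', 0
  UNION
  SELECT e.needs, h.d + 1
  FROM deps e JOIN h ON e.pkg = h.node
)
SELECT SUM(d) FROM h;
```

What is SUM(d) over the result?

7

Base: (upload, d=0).
Iteration 1: edges from {upload} -> (sign, d=1), (test, d=1).
Iteration 2: edges from {sign,test} -> (parse, d=2).
Iteration 3: edges from {parse} -> (merge, d=3).
Iteration 4: no outgoing edges from {merge}; recursion stops.
SUM(d) = 0 + 1 + 1 + 2 + 3 = 7.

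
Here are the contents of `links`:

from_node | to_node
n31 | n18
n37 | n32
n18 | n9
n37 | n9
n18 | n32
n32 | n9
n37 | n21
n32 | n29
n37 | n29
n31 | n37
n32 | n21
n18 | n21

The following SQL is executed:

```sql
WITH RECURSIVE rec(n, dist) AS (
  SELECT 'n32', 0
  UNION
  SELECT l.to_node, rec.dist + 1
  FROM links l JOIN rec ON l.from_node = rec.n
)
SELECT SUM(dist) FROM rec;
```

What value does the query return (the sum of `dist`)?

Base: (n32, dist=0).
Iteration 1: edges from {n32} -> (n21, dist=1), (n29, dist=1), (n9, dist=1).
Iteration 2: no outgoing edges from {n21,n29,n9}; recursion stops.
SUM(dist) = 0 + 1 + 1 + 1 = 3.

3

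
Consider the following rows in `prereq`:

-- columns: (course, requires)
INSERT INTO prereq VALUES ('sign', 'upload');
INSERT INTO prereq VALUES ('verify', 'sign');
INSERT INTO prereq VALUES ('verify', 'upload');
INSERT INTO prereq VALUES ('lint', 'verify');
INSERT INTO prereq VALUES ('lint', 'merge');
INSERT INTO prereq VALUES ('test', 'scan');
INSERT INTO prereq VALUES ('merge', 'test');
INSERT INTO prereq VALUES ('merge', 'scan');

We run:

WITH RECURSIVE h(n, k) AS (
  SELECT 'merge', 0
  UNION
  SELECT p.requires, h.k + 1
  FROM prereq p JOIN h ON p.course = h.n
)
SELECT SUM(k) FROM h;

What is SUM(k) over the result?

4

Base: (merge, k=0).
Iteration 1: edges from {merge} -> (scan, k=1), (test, k=1).
Iteration 2: edges from {scan,test} -> (scan, k=2).
Iteration 3: no outgoing edges from {scan}; recursion stops.
SUM(k) = 0 + 1 + 1 + 2 = 4.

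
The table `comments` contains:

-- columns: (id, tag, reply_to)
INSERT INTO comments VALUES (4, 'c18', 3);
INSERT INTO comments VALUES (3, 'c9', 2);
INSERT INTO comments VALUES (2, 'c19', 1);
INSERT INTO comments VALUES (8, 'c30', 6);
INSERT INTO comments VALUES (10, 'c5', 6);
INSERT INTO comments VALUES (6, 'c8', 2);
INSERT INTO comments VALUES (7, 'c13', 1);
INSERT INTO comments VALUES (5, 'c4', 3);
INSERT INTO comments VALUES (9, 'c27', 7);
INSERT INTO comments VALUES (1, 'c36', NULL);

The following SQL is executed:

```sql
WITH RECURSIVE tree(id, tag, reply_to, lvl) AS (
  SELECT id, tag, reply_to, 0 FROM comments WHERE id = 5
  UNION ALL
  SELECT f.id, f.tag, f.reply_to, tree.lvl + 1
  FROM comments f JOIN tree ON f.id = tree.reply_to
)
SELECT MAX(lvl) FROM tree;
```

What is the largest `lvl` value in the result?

3

Base: id=5 (c4), reply_to=3, lvl 0.
Iteration 1: join on id=3 -> c9 (id 3, reply_to=2, lvl 1).
Iteration 2: join on id=2 -> c19 (id 2, reply_to=1, lvl 2).
Iteration 3: join on id=1 -> c36 (id 1, reply_to=NULL, lvl 3).
Iteration 4: reply_to is NULL; no match; recursion stops.
lvl values: 0, 1, 2, 3; the maximum is 3.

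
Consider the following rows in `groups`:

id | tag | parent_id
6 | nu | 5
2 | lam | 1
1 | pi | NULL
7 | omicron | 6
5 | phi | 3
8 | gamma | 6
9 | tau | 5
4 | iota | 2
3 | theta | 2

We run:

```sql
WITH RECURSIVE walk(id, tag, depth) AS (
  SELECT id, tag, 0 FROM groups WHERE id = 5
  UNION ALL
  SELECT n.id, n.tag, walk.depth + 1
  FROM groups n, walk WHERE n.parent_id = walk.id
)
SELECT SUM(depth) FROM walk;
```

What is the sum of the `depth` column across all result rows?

Base: id=5 (phi) at depth 0.
Iteration 1: rows with parent_id in {5} -> nu (id 6, depth 1), tau (id 9, depth 1).
Iteration 2: rows with parent_id in {6,9} -> omicron (id 7, depth 2), gamma (id 8, depth 2).
Iteration 3: no rows with parent_id in {7,8}; recursion stops.
SUM(depth) = 0 + 1 + 1 + 2 + 2 = 6.

6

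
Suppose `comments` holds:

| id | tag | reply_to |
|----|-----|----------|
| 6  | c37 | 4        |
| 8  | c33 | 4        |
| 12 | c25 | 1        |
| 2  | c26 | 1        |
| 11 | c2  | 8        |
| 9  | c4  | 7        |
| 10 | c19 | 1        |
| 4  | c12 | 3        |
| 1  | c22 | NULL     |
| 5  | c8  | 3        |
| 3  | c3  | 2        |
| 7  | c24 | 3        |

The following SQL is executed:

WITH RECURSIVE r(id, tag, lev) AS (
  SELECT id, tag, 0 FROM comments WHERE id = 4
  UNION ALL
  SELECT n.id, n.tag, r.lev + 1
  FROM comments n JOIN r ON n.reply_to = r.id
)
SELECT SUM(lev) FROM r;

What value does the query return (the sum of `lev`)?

4

Base: id=4 (c12) at lev 0.
Iteration 1: rows with reply_to in {4} -> c37 (id 6, lev 1), c33 (id 8, lev 1).
Iteration 2: rows with reply_to in {6,8} -> c2 (id 11, lev 2).
Iteration 3: no rows with reply_to in {11}; recursion stops.
SUM(lev) = 0 + 1 + 1 + 2 = 4.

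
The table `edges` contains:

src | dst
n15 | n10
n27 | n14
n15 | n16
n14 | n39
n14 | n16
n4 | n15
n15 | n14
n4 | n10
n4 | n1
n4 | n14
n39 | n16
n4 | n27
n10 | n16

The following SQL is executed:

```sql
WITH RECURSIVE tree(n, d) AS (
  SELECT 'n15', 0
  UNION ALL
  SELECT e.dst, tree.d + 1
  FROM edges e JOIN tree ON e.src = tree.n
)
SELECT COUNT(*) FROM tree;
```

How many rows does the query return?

Base: (n15, d=0).
Iteration 1: edges from {n15} -> (n10, d=1), (n14, d=1), (n16, d=1).
Iteration 2: edges from {n10,n14,n16} -> (n16, d=2) x2, (n39, d=2). [UNION ALL keeps all 3 new rows, including repeats]
Iteration 3: edges from {n16,n39} -> (n16, d=3).
Iteration 4: no outgoing edges from {n16}; recursion stops.
Total rows emitted: 8.

8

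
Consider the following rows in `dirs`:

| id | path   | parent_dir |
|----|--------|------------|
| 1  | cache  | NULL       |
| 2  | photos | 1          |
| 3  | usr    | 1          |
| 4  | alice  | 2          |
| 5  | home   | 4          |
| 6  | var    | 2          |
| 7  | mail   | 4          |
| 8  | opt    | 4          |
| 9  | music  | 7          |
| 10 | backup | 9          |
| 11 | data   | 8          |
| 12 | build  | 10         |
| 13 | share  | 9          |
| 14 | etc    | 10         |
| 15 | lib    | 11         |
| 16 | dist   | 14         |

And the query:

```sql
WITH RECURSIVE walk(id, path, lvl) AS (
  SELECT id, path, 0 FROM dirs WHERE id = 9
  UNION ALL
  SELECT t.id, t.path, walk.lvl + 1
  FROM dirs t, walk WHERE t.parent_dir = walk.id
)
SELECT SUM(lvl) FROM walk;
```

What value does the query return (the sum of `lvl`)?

9

Base: id=9 (music) at lvl 0.
Iteration 1: rows with parent_dir in {9} -> backup (id 10, lvl 1), share (id 13, lvl 1).
Iteration 2: rows with parent_dir in {10,13} -> build (id 12, lvl 2), etc (id 14, lvl 2).
Iteration 3: rows with parent_dir in {12,14} -> dist (id 16, lvl 3).
Iteration 4: no rows with parent_dir in {16}; recursion stops.
SUM(lvl) = 0 + 1 + 1 + 2 + 2 + 3 = 9.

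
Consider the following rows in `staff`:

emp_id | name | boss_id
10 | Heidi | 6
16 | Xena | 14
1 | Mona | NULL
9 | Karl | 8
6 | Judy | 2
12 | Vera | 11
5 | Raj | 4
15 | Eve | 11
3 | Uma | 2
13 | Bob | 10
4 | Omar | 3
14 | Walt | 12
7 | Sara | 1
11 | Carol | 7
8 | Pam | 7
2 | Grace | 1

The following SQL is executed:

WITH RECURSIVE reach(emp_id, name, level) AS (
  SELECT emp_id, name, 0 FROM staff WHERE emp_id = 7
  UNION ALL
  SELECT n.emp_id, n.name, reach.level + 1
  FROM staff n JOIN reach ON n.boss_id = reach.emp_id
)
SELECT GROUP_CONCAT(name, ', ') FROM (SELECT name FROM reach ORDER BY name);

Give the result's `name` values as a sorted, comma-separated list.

Carol, Eve, Karl, Pam, Sara, Vera, Walt, Xena

Base: emp_id=7 (Sara) at level 0.
Iteration 1: rows with boss_id in {7} -> Pam (id 8, level 1), Carol (id 11, level 1).
Iteration 2: rows with boss_id in {8,11} -> Karl (id 9, level 2), Vera (id 12, level 2), Eve (id 15, level 2).
Iteration 3: rows with boss_id in {9,12,15} -> Walt (id 14, level 3).
Iteration 4: rows with boss_id in {14} -> Xena (id 16, level 4).
Iteration 5: no rows with boss_id in {16}; recursion stops.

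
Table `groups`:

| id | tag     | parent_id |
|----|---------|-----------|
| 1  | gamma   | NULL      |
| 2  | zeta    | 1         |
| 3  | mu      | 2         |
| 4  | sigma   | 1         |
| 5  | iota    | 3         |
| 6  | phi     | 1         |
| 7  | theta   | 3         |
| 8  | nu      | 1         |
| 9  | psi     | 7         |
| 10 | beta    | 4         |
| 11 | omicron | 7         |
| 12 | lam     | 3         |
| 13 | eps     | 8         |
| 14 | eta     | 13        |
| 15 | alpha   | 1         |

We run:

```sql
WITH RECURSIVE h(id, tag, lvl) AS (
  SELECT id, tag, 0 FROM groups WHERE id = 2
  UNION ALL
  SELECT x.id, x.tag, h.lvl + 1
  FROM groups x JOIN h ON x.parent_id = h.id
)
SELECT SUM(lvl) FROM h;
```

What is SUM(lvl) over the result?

Base: id=2 (zeta) at lvl 0.
Iteration 1: rows with parent_id in {2} -> mu (id 3, lvl 1).
Iteration 2: rows with parent_id in {3} -> iota (id 5, lvl 2), theta (id 7, lvl 2), lam (id 12, lvl 2).
Iteration 3: rows with parent_id in {5,7,12} -> psi (id 9, lvl 3), omicron (id 11, lvl 3).
Iteration 4: no rows with parent_id in {9,11}; recursion stops.
SUM(lvl) = 0 + 1 + 2 + 2 + 2 + 3 + 3 = 13.

13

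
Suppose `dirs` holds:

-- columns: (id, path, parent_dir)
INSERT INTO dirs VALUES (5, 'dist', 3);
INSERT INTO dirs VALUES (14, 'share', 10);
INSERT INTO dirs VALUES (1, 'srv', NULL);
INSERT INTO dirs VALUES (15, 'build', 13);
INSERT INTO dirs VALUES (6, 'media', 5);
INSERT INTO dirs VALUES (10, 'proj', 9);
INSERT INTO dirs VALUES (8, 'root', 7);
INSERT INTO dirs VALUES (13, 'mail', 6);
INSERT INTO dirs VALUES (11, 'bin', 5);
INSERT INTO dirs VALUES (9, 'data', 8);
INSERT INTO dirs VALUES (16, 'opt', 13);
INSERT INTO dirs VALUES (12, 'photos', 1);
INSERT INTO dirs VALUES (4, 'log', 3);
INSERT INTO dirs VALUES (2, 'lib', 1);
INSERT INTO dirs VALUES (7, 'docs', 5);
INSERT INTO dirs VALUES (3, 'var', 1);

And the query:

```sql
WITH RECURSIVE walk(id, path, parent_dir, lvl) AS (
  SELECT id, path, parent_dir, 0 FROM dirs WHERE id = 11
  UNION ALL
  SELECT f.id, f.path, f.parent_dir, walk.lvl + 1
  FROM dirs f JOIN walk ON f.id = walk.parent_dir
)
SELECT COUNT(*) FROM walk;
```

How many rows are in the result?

4

Base: id=11 (bin), parent_dir=5, lvl 0.
Iteration 1: join on id=5 -> dist (id 5, parent_dir=3, lvl 1).
Iteration 2: join on id=3 -> var (id 3, parent_dir=1, lvl 2).
Iteration 3: join on id=1 -> srv (id 1, parent_dir=NULL, lvl 3).
Iteration 4: parent_dir is NULL; no match; recursion stops.
Total rows emitted: 4.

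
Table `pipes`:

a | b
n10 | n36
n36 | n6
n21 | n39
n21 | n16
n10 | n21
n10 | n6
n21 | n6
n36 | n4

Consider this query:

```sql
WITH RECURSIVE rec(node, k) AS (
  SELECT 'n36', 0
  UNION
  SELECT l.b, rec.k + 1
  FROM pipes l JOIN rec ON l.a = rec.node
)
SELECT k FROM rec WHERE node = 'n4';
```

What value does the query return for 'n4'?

Base: (n36, k=0).
Iteration 1: edges from {n36} -> (n4, k=1), (n6, k=1).
Iteration 2: no outgoing edges from {n4,n6}; recursion stops.

1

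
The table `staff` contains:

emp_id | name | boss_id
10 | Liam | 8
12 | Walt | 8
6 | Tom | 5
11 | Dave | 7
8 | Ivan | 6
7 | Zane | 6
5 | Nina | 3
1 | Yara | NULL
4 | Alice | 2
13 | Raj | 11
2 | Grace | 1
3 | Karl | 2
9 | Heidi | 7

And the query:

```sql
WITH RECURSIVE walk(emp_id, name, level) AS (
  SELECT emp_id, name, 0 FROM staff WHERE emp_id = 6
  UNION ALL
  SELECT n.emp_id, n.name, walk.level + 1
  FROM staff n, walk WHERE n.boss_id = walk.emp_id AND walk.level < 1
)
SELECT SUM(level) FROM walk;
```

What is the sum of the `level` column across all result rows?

Base: emp_id=6 (Tom) at level 0.
Iteration 1: rows with boss_id in {6} -> Zane (id 7, level 1), Ivan (id 8, level 1).
Iteration 2: level < 1 fails for all current rows; recursion stops.
SUM(level) = 0 + 1 + 1 = 2.

2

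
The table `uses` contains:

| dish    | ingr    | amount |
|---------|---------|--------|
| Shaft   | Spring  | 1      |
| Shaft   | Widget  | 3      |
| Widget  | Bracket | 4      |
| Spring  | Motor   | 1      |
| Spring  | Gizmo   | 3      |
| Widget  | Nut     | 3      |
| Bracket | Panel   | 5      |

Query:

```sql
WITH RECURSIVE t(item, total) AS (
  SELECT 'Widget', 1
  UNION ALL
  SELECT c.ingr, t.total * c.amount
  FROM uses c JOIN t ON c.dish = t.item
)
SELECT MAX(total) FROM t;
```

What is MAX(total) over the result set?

Base: (Widget, total=1).
Iteration 1: components of {Widget} -> Bracket = 1*4 = 4, Nut = 1*3 = 3.
Iteration 2: components of {Bracket,Nut} -> Panel = 4*5 = 20.
Iteration 3: no further components; recursion stops.
total values: 1, 4, 3, 20; the maximum is 20.

20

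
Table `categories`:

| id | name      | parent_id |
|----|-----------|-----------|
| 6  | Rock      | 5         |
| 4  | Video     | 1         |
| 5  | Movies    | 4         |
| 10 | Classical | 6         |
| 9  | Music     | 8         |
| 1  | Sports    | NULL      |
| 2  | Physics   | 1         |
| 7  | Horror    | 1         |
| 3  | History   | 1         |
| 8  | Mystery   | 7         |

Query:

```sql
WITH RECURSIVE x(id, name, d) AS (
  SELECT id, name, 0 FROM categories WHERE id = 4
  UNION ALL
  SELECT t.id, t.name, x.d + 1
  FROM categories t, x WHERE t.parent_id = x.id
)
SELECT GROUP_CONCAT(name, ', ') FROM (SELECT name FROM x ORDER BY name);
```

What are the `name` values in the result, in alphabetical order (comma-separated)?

Base: id=4 (Video) at d 0.
Iteration 1: rows with parent_id in {4} -> Movies (id 5, d 1).
Iteration 2: rows with parent_id in {5} -> Rock (id 6, d 2).
Iteration 3: rows with parent_id in {6} -> Classical (id 10, d 3).
Iteration 4: no rows with parent_id in {10}; recursion stops.

Classical, Movies, Rock, Video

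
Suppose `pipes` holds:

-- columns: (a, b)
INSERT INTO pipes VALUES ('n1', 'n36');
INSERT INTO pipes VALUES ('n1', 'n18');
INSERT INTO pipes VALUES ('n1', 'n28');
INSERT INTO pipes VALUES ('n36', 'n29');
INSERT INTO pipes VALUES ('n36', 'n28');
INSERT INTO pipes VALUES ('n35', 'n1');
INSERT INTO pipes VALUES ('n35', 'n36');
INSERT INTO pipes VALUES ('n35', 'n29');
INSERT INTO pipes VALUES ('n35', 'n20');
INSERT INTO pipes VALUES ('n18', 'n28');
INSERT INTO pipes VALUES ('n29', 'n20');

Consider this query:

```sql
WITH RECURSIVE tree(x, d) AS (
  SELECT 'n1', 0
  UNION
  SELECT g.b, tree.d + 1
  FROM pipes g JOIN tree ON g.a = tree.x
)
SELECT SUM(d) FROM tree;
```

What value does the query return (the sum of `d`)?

Base: (n1, d=0).
Iteration 1: edges from {n1} -> (n18, d=1), (n28, d=1), (n36, d=1).
Iteration 2: edges from {n18,n28,n36} -> (n28, d=2), (n29, d=2). [UNION drops 1 duplicate row(s)]
Iteration 3: edges from {n28,n29} -> (n20, d=3).
Iteration 4: no outgoing edges from {n20}; recursion stops.
SUM(d) = 0 + 1 + 1 + 1 + 2 + 2 + 3 = 10.

10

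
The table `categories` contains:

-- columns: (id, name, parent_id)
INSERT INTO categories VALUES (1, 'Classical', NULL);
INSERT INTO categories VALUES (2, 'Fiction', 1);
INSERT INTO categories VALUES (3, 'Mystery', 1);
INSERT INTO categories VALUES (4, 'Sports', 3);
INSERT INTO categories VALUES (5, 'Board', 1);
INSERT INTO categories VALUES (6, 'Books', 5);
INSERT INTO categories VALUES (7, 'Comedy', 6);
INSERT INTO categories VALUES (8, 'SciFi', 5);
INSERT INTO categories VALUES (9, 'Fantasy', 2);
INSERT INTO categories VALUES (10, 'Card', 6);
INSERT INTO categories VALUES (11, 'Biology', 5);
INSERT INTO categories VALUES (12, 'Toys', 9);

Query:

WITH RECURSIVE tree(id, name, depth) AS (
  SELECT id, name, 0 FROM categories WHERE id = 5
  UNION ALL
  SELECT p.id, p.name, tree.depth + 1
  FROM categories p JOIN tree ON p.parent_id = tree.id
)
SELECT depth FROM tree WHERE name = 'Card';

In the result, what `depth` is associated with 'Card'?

Base: id=5 (Board) at depth 0.
Iteration 1: rows with parent_id in {5} -> Books (id 6, depth 1), SciFi (id 8, depth 1), Biology (id 11, depth 1).
Iteration 2: rows with parent_id in {6,8,11} -> Comedy (id 7, depth 2), Card (id 10, depth 2).
Iteration 3: no rows with parent_id in {7,10}; recursion stops.

2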